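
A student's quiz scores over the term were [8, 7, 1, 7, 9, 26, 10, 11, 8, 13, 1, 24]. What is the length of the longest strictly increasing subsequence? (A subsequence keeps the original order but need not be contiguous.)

7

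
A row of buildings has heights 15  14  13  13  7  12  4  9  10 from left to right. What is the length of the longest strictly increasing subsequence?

Track the smallest tail for each achievable length (strict):
15 → extends → [15]
14 → replaces 15 → [14]
13 → replaces 14 → [13]
13 → already a tail → [13]
7 → replaces 13 → [7]
12 → extends → [7, 12]
4 → replaces 7 → [4, 12]
9 → replaces 12 → [4, 9]
10 → extends → [4, 9, 10]
Three tails, so the longest strictly increasing subsequence has length 3 (e.g. 7, 9, 10).

3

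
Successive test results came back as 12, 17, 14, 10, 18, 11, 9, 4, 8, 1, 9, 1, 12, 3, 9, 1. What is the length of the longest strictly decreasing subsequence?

7

Negate each value so 'decreasing' becomes 'increasing', then run patience tails on the negated sequence:
-12 → extends → [-12]
-17 → replaces -12 → [-17]
-14 → extends → [-17, -14]
-10 → extends → [-17, -14, -10]
-18 → replaces -17 → [-18, -14, -10]
-11 → replaces -10 → [-18, -14, -11]
-9 → extends → [-18, -14, -11, -9]
-4 → extends → [-18, -14, -11, -9, -4]
-8 → replaces -4 → [-18, -14, -11, -9, -8]
-1 → extends → [-18, -14, -11, -9, -8, -1]
-9 → already a tail → [-18, -14, -11, -9, -8, -1]
-1 → already a tail → [-18, -14, -11, -9, -8, -1]
-12 → replaces -11 → [-18, -14, -12, -9, -8, -1]
-3 → replaces -1 → [-18, -14, -12, -9, -8, -3]
-9 → already a tail → [-18, -14, -12, -9, -8, -3]
-1 → extends → [-18, -14, -12, -9, -8, -3, -1]
Seven tails, so the longest strictly decreasing subsequence of the original has length 7.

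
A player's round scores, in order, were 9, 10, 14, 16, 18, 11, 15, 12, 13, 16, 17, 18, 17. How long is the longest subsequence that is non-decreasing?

8

Track the smallest tail for each achievable length (allowing ties):
9 → extends → [9]
10 → extends → [9, 10]
14 → extends → [9, 10, 14]
16 → extends → [9, 10, 14, 16]
18 → extends → [9, 10, 14, 16, 18]
11 → replaces 14 → [9, 10, 11, 16, 18]
15 → replaces 16 → [9, 10, 11, 15, 18]
12 → replaces 15 → [9, 10, 11, 12, 18]
13 → replaces 18 → [9, 10, 11, 12, 13]
16 → extends → [9, 10, 11, 12, 13, 16]
17 → extends → [9, 10, 11, 12, 13, 16, 17]
18 → extends → [9, 10, 11, 12, 13, 16, 17, 18]
17 → replaces 18 → [9, 10, 11, 12, 13, 16, 17, 17]
Eight tails, so the longest non-decreasing subsequence has length 8 (e.g. 9, 10, 11, 12, 13, 16, 17, 18).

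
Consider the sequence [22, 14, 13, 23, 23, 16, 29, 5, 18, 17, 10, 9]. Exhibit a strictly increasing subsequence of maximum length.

22, 23, 29

Patience tails give the LIS length; then backtrack through the dp parents:
22 → extends → [22]
14 → replaces 22 → [14]
13 → replaces 14 → [13]
23 → extends → [13, 23]
23 → already a tail → [13, 23]
16 → replaces 23 → [13, 16]
29 → extends → [13, 16, 29]
5 → replaces 13 → [5, 16, 29]
18 → replaces 29 → [5, 16, 18]
17 → replaces 18 → [5, 16, 17]
10 → replaces 16 → [5, 10, 17]
9 → replaces 10 → [5, 9, 17]
Length 3; one witness is 22, 23, 29.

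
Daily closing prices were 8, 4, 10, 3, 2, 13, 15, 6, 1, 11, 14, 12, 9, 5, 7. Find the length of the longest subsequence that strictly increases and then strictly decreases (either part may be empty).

8

inc[i] = longest strictly increasing subsequence ending at i; dec[i] = longest strictly decreasing subsequence starting at i:
i:      1  2  3  4  5  6  7  8  9 10 11 12 13 14 15
a[i]:   8  4 10  3  2 13 15  6  1 11 14 12  9  5  7
inc:    1  1  2  1  1  3  4  2  1  3  4  4  3  2  3
dec:    5  4  4  3  2  4  5  2  1  3  4  3  2  1  1
Best peak at i=7 (value 15): inc=4, dec=5, length 4+5−1 = 8.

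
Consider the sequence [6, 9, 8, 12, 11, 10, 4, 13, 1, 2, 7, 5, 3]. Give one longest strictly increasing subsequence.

6, 9, 12, 13

Patience tails give the LIS length; then backtrack through the dp parents:
6 → extends → [6]
9 → extends → [6, 9]
8 → replaces 9 → [6, 8]
12 → extends → [6, 8, 12]
11 → replaces 12 → [6, 8, 11]
10 → replaces 11 → [6, 8, 10]
4 → replaces 6 → [4, 8, 10]
13 → extends → [4, 8, 10, 13]
1 → replaces 4 → [1, 8, 10, 13]
2 → replaces 8 → [1, 2, 10, 13]
7 → replaces 10 → [1, 2, 7, 13]
5 → replaces 7 → [1, 2, 5, 13]
3 → replaces 5 → [1, 2, 3, 13]
Length 4; one witness is 6, 9, 12, 13.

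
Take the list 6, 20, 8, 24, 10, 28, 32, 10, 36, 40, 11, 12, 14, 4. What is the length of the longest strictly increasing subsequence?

7

Track the smallest tail for each achievable length (strict):
6 → extends → [6]
20 → extends → [6, 20]
8 → replaces 20 → [6, 8]
24 → extends → [6, 8, 24]
10 → replaces 24 → [6, 8, 10]
28 → extends → [6, 8, 10, 28]
32 → extends → [6, 8, 10, 28, 32]
10 → already a tail → [6, 8, 10, 28, 32]
36 → extends → [6, 8, 10, 28, 32, 36]
40 → extends → [6, 8, 10, 28, 32, 36, 40]
11 → replaces 28 → [6, 8, 10, 11, 32, 36, 40]
12 → replaces 32 → [6, 8, 10, 11, 12, 36, 40]
14 → replaces 36 → [6, 8, 10, 11, 12, 14, 40]
4 → replaces 6 → [4, 8, 10, 11, 12, 14, 40]
Seven tails, so the longest strictly increasing subsequence has length 7 (e.g. 6, 20, 24, 28, 32, 36, 40).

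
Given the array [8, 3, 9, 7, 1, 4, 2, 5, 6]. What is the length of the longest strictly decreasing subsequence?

4

Let dp[i] be the longest strictly decreasing subsequence ending at i:
i:     1 2 3 4 5 6 7 8 9
a[i]:  8 3 9 7 1 4 2 5 6
dp:    1 2 1 2 3 3 4 3 3
Maximum is 4.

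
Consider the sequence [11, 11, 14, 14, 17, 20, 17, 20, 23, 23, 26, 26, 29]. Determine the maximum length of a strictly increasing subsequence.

Track the smallest tail for each achievable length (strict):
11 → extends → [11]
11 → already a tail → [11]
14 → extends → [11, 14]
14 → already a tail → [11, 14]
17 → extends → [11, 14, 17]
20 → extends → [11, 14, 17, 20]
17 → already a tail → [11, 14, 17, 20]
20 → already a tail → [11, 14, 17, 20]
23 → extends → [11, 14, 17, 20, 23]
23 → already a tail → [11, 14, 17, 20, 23]
26 → extends → [11, 14, 17, 20, 23, 26]
26 → already a tail → [11, 14, 17, 20, 23, 26]
29 → extends → [11, 14, 17, 20, 23, 26, 29]
Seven tails, so the longest strictly increasing subsequence has length 7 (e.g. 11, 14, 17, 20, 23, 26, 29).

7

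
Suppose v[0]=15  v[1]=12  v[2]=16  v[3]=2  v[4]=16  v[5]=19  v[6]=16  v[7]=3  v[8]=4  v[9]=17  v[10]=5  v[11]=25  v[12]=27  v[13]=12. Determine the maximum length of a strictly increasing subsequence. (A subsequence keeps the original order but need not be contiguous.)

6

Track the smallest tail for each achievable length (strict):
15 → extends → [15]
12 → replaces 15 → [12]
16 → extends → [12, 16]
2 → replaces 12 → [2, 16]
16 → already a tail → [2, 16]
19 → extends → [2, 16, 19]
16 → already a tail → [2, 16, 19]
3 → replaces 16 → [2, 3, 19]
4 → replaces 19 → [2, 3, 4]
17 → extends → [2, 3, 4, 17]
5 → replaces 17 → [2, 3, 4, 5]
25 → extends → [2, 3, 4, 5, 25]
27 → extends → [2, 3, 4, 5, 25, 27]
12 → replaces 25 → [2, 3, 4, 5, 12, 27]
Six tails, so the longest strictly increasing subsequence has length 6 (e.g. 2, 3, 4, 17, 25, 27).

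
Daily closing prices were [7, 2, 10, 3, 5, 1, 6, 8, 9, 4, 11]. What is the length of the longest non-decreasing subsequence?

Track the smallest tail for each achievable length (allowing ties):
7 → extends → [7]
2 → replaces 7 → [2]
10 → extends → [2, 10]
3 → replaces 10 → [2, 3]
5 → extends → [2, 3, 5]
1 → replaces 2 → [1, 3, 5]
6 → extends → [1, 3, 5, 6]
8 → extends → [1, 3, 5, 6, 8]
9 → extends → [1, 3, 5, 6, 8, 9]
4 → replaces 5 → [1, 3, 4, 6, 8, 9]
11 → extends → [1, 3, 4, 6, 8, 9, 11]
Seven tails, so the longest non-decreasing subsequence has length 7 (e.g. 2, 3, 5, 6, 8, 9, 11).

7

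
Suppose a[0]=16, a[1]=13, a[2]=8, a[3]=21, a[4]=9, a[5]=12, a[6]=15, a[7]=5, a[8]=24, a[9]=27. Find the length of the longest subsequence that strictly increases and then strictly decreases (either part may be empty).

inc[i] = longest strictly increasing subsequence ending at i; dec[i] = longest strictly decreasing subsequence starting at i:
i:      0  1  2  3  4  5  6  7  8  9
a[i]:  16 13  8 21  9 12 15  5 24 27
inc:    1  1  1  2  2  3  4  1  5  6
dec:    4  3  2  3  2  2  2  1  1  1
Best peak at i=9 (value 27): inc=6, dec=1, length 6+1−1 = 6.

6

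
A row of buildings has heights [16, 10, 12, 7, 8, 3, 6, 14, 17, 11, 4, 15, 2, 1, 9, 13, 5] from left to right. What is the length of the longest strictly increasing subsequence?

4

Let dp[i] be the length of the longest such subsequence ending at index i:
i:      1  2  3  4  5  6  7  8  9 10 11 12 13 14 15 16 17
a[i]:  16 10 12  7  8  3  6 14 17 11  4 15  2  1  9 13  5
dp:     1  1  2  1  2  1  2  3  4  3  2  4  1  1  3  4  3
Maximum dp value is 4.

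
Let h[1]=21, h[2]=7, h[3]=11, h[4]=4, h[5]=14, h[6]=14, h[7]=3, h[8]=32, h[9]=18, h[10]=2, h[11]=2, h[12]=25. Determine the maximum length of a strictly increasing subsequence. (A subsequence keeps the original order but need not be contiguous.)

5

Let dp[i] be the length of the longest such subsequence ending at index i:
i:      1  2  3  4  5  6  7  8  9 10 11 12
h[i]:  21  7 11  4 14 14  3 32 18  2  2 25
dp:     1  1  2  1  3  3  1  4  4  1  1  5
Maximum dp value is 5.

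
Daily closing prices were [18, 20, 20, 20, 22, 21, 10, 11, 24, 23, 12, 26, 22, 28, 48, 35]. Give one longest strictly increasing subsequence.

Patience tails give the LIS length; then backtrack through the dp parents:
18 → extends → [18]
20 → extends → [18, 20]
20 → already a tail → [18, 20]
20 → already a tail → [18, 20]
22 → extends → [18, 20, 22]
21 → replaces 22 → [18, 20, 21]
10 → replaces 18 → [10, 20, 21]
11 → replaces 20 → [10, 11, 21]
24 → extends → [10, 11, 21, 24]
23 → replaces 24 → [10, 11, 21, 23]
12 → replaces 21 → [10, 11, 12, 23]
26 → extends → [10, 11, 12, 23, 26]
22 → replaces 23 → [10, 11, 12, 22, 26]
28 → extends → [10, 11, 12, 22, 26, 28]
48 → extends → [10, 11, 12, 22, 26, 28, 48]
35 → replaces 48 → [10, 11, 12, 22, 26, 28, 35]
Length 7; one witness is 18, 20, 22, 24, 26, 28, 48.

18, 20, 22, 24, 26, 28, 48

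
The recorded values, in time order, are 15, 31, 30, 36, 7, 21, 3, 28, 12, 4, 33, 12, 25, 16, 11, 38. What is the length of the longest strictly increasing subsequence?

Track the smallest tail for each achievable length (strict):
15 → extends → [15]
31 → extends → [15, 31]
30 → replaces 31 → [15, 30]
36 → extends → [15, 30, 36]
7 → replaces 15 → [7, 30, 36]
21 → replaces 30 → [7, 21, 36]
3 → replaces 7 → [3, 21, 36]
28 → replaces 36 → [3, 21, 28]
12 → replaces 21 → [3, 12, 28]
4 → replaces 12 → [3, 4, 28]
33 → extends → [3, 4, 28, 33]
12 → replaces 28 → [3, 4, 12, 33]
25 → replaces 33 → [3, 4, 12, 25]
16 → replaces 25 → [3, 4, 12, 16]
11 → replaces 12 → [3, 4, 11, 16]
38 → extends → [3, 4, 11, 16, 38]
Five tails, so the longest strictly increasing subsequence has length 5 (e.g. 15, 21, 28, 33, 38).

5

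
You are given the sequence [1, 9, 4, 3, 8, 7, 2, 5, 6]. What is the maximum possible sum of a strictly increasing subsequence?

16

Let S[i] be the best sum of a strictly increasing subsequence ending at i:
i:      1  2  3  4  5  6  7  8  9
a[i]:   1  9  4  3  8  7  2  5  6
S:      1 10  5  4 13 12  3 10 16
Maximum is 16 (e.g. 1 + 4 + 5 + 6).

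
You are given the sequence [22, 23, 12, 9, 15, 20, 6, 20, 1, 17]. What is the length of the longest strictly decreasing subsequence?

5

Negate each value so 'decreasing' becomes 'increasing', then run patience tails on the negated sequence:
-22 → extends → [-22]
-23 → replaces -22 → [-23]
-12 → extends → [-23, -12]
-9 → extends → [-23, -12, -9]
-15 → replaces -12 → [-23, -15, -9]
-20 → replaces -15 → [-23, -20, -9]
-6 → extends → [-23, -20, -9, -6]
-20 → already a tail → [-23, -20, -9, -6]
-1 → extends → [-23, -20, -9, -6, -1]
-17 → replaces -9 → [-23, -20, -17, -6, -1]
Five tails, so the longest strictly decreasing subsequence of the original has length 5.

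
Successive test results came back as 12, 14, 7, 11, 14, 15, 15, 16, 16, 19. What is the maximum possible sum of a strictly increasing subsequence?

82

Let S[i] be the best sum of a strictly increasing subsequence ending at i:
i:      1  2  3  4  5  6  7  8  9 10
a[i]:  12 14  7 11 14 15 15 16 16 19
S:     12 26  7 18 32 47 47 63 63 82
Maximum is 82 (e.g. 7 + 11 + 14 + 15 + 16 + 19).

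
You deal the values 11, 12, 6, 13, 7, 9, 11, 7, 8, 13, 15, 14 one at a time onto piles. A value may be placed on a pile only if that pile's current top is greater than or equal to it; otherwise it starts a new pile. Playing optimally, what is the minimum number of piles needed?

The minimum number of non-increasing subsequences covering a sequence equals the length of its longest strictly increasing subsequence.
LIS length is 6 (e.g. 6, 7, 9, 11, 13, 15), so 6 piles are needed.

6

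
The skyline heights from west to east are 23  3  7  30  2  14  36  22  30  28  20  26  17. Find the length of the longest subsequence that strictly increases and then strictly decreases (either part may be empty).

8

inc[i] = longest strictly increasing subsequence ending at i; dec[i] = longest strictly decreasing subsequence starting at i:
i:      1  2  3  4  5  6  7  8  9 10 11 12 13
a[i]:  23  3  7 30  2 14 36 22 30 28 20 26 17
inc:    1  1  2  3  1  3  4  4  5  5  4  5  4
dec:    4  2  2  4  1  1  5  3  4  3  2  2  1
Best peak at i=7 (value 36): inc=4, dec=5, length 4+5−1 = 8.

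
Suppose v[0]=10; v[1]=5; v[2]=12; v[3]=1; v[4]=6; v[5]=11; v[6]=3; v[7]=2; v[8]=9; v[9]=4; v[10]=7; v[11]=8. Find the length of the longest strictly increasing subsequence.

Track the smallest tail for each achievable length (strict):
10 → extends → [10]
5 → replaces 10 → [5]
12 → extends → [5, 12]
1 → replaces 5 → [1, 12]
6 → replaces 12 → [1, 6]
11 → extends → [1, 6, 11]
3 → replaces 6 → [1, 3, 11]
2 → replaces 3 → [1, 2, 11]
9 → replaces 11 → [1, 2, 9]
4 → replaces 9 → [1, 2, 4]
7 → extends → [1, 2, 4, 7]
8 → extends → [1, 2, 4, 7, 8]
Five tails, so the longest strictly increasing subsequence has length 5 (e.g. 1, 3, 4, 7, 8).

5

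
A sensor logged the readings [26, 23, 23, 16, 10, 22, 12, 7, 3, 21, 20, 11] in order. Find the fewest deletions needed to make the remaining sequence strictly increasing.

9

Fewest deletions = n − (longest strictly increasing subsequence).
i:      1  2  3  4  5  6  7  8  9 10 11 12
a[i]:  26 23 23 16 10 22 12  7  3 21 20 11
dp:     1  1  1  1  1  2  2  1  1  3  3  2
max dp = 3, so deletions = 12 − 3 = 9.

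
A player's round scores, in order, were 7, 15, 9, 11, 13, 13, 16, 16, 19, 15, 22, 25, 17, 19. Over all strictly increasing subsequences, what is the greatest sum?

Let S[i] be the best sum of a strictly increasing subsequence ending at i:
i:       1   2   3   4   5   6   7   8   9  10  11  12  13  14
a[i]:    7  15   9  11  13  13  16  16  19  15  22  25  17  19
S:       7  22  16  27  40  40  56  56  75  55  97 122  73  92
Maximum is 122 (e.g. 7 + 9 + 11 + 13 + 16 + 19 + 22 + 25).

122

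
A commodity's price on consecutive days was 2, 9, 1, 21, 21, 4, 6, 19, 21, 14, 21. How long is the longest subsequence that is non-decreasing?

6

Track the smallest tail for each achievable length (allowing ties):
2 → extends → [2]
9 → extends → [2, 9]
1 → replaces 2 → [1, 9]
21 → extends → [1, 9, 21]
21 → extends → [1, 9, 21, 21]
4 → replaces 9 → [1, 4, 21, 21]
6 → replaces 21 → [1, 4, 6, 21]
19 → replaces 21 → [1, 4, 6, 19]
21 → extends → [1, 4, 6, 19, 21]
14 → replaces 19 → [1, 4, 6, 14, 21]
21 → extends → [1, 4, 6, 14, 21, 21]
Six tails, so the longest non-decreasing subsequence has length 6 (e.g. 2, 9, 21, 21, 21, 21).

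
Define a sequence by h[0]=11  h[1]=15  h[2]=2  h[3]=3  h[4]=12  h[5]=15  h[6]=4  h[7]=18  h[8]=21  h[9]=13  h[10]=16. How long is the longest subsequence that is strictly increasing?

Let dp[i] be the length of the longest such subsequence ending at index i:
i:      0  1  2  3  4  5  6  7  8  9 10
h[i]:  11 15  2  3 12 15  4 18 21 13 16
dp:     1  2  1  2  3  4  3  5  6  4  5
Maximum dp value is 6.

6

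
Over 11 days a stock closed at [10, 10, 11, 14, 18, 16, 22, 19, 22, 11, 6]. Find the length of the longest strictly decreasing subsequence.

Let dp[i] be the longest strictly decreasing subsequence ending at i:
i:      1  2  3  4  5  6  7  8  9 10 11
a[i]:  10 10 11 14 18 16 22 19 22 11  6
dp:     1  1  1  1  1  2  1  2  1  3  4
Maximum is 4.

4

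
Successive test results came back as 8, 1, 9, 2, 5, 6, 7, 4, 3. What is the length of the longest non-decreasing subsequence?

5

Let dp[i] be the length of the longest such subsequence ending at index i:
i:     1 2 3 4 5 6 7 8 9
a[i]:  8 1 9 2 5 6 7 4 3
dp:    1 1 2 2 3 4 5 3 3
Maximum dp value is 5.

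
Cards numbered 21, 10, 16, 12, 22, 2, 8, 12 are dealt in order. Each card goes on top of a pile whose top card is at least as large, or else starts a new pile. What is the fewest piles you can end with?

Place each on the leftmost legal pile:
21 → new pile 1 (tops now [21])
10 → pile 1 (tops now [10])
16 → new pile 2 (tops now [10, 16])
12 → pile 2 (tops now [10, 12])
22 → new pile 3 (tops now [10, 12, 22])
2 → pile 1 (tops now [2, 12, 22])
8 → pile 2 (tops now [2, 8, 22])
12 → pile 3 (tops now [2, 8, 12])
Three piles.

3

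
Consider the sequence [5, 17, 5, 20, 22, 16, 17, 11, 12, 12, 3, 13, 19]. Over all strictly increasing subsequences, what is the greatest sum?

64

Let S[i] be the best sum of a strictly increasing subsequence ending at i:
i:      1  2  3  4  5  6  7  8  9 10 11 12 13
a[i]:   5 17  5 20 22 16 17 11 12 12  3 13 19
S:      5 22  5 42 64 21 38 16 28 28  3 41 60
Maximum is 64 (e.g. 5 + 17 + 20 + 22).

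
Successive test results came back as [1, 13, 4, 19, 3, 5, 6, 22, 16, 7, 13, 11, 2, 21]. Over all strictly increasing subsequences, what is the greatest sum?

Let S[i] be the best sum of a strictly increasing subsequence ending at i:
i:      1  2  3  4  5  6  7  8  9 10 11 12 13 14
a[i]:   1 13  4 19  3  5  6 22 16  7 13 11  2 21
S:      1 14  5 33  4 10 16 55 32 23 36 34  3 57
Maximum is 57 (e.g. 1 + 4 + 5 + 6 + 7 + 13 + 21).

57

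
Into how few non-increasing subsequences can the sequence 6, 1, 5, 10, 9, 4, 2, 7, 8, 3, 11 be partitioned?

Place each on the leftmost legal pile:
6 → new pile 1 (tops now [6])
1 → pile 1 (tops now [1])
5 → new pile 2 (tops now [1, 5])
10 → new pile 3 (tops now [1, 5, 10])
9 → pile 3 (tops now [1, 5, 9])
4 → pile 2 (tops now [1, 4, 9])
2 → pile 2 (tops now [1, 2, 9])
7 → pile 3 (tops now [1, 2, 7])
8 → new pile 4 (tops now [1, 2, 7, 8])
3 → pile 3 (tops now [1, 2, 3, 8])
11 → new pile 5 (tops now [1, 2, 3, 8, 11])
Five piles.

5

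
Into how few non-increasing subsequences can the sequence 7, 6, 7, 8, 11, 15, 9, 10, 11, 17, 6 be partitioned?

7

Place each on the leftmost legal pile:
7 → new pile 1 (tops now [7])
6 → pile 1 (tops now [6])
7 → new pile 2 (tops now [6, 7])
8 → new pile 3 (tops now [6, 7, 8])
11 → new pile 4 (tops now [6, 7, 8, 11])
15 → new pile 5 (tops now [6, 7, 8, 11, 15])
9 → pile 4 (tops now [6, 7, 8, 9, 15])
10 → pile 5 (tops now [6, 7, 8, 9, 10])
11 → new pile 6 (tops now [6, 7, 8, 9, 10, 11])
17 → new pile 7 (tops now [6, 7, 8, 9, 10, 11, 17])
6 → pile 1 (tops now [6, 7, 8, 9, 10, 11, 17])
Seven piles.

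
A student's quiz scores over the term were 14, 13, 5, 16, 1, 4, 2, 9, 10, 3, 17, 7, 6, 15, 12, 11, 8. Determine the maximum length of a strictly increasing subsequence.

5

Track the smallest tail for each achievable length (strict):
14 → extends → [14]
13 → replaces 14 → [13]
5 → replaces 13 → [5]
16 → extends → [5, 16]
1 → replaces 5 → [1, 16]
4 → replaces 16 → [1, 4]
2 → replaces 4 → [1, 2]
9 → extends → [1, 2, 9]
10 → extends → [1, 2, 9, 10]
3 → replaces 9 → [1, 2, 3, 10]
17 → extends → [1, 2, 3, 10, 17]
7 → replaces 10 → [1, 2, 3, 7, 17]
6 → replaces 7 → [1, 2, 3, 6, 17]
15 → replaces 17 → [1, 2, 3, 6, 15]
12 → replaces 15 → [1, 2, 3, 6, 12]
11 → replaces 12 → [1, 2, 3, 6, 11]
8 → replaces 11 → [1, 2, 3, 6, 8]
Five tails, so the longest strictly increasing subsequence has length 5 (e.g. 1, 4, 9, 10, 17).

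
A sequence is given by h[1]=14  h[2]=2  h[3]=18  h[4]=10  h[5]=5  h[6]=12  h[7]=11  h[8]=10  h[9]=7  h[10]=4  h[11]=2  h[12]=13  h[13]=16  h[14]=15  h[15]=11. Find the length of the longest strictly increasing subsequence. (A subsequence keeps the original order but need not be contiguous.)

5

Track the smallest tail for each achievable length (strict):
14 → extends → [14]
2 → replaces 14 → [2]
18 → extends → [2, 18]
10 → replaces 18 → [2, 10]
5 → replaces 10 → [2, 5]
12 → extends → [2, 5, 12]
11 → replaces 12 → [2, 5, 11]
10 → replaces 11 → [2, 5, 10]
7 → replaces 10 → [2, 5, 7]
4 → replaces 5 → [2, 4, 7]
2 → already a tail → [2, 4, 7]
13 → extends → [2, 4, 7, 13]
16 → extends → [2, 4, 7, 13, 16]
15 → replaces 16 → [2, 4, 7, 13, 15]
11 → replaces 13 → [2, 4, 7, 11, 15]
Five tails, so the longest strictly increasing subsequence has length 5 (e.g. 2, 10, 12, 13, 16).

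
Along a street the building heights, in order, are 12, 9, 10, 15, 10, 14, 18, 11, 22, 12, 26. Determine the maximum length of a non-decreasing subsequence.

7

Track the smallest tail for each achievable length (allowing ties):
12 → extends → [12]
9 → replaces 12 → [9]
10 → extends → [9, 10]
15 → extends → [9, 10, 15]
10 → replaces 15 → [9, 10, 10]
14 → extends → [9, 10, 10, 14]
18 → extends → [9, 10, 10, 14, 18]
11 → replaces 14 → [9, 10, 10, 11, 18]
22 → extends → [9, 10, 10, 11, 18, 22]
12 → replaces 18 → [9, 10, 10, 11, 12, 22]
26 → extends → [9, 10, 10, 11, 12, 22, 26]
Seven tails, so the longest non-decreasing subsequence has length 7 (e.g. 9, 10, 10, 14, 18, 22, 26).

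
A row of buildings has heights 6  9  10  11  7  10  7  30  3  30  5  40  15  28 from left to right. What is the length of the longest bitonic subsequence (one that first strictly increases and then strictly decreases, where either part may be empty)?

7

inc[i] = longest strictly increasing subsequence ending at i; dec[i] = longest strictly decreasing subsequence starting at i:
i:      1  2  3  4  5  6  7  8  9 10 11 12 13 14
a[i]:   6  9 10 11  7 10  7 30  3 30  5 40 15 28
inc:    1  2  3  4  2  3  2  5  1  5  2  6  5  6
dec:    2  3  3  4  2  3  2  2  1  2  1  2  1  1
Best peak at i=4 (value 11): inc=4, dec=4, length 4+4−1 = 7.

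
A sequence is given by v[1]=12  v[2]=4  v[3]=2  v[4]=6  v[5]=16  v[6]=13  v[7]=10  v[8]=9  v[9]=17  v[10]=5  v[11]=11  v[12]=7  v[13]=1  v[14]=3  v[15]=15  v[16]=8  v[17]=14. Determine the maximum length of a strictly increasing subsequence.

5

Track the smallest tail for each achievable length (strict):
12 → extends → [12]
4 → replaces 12 → [4]
2 → replaces 4 → [2]
6 → extends → [2, 6]
16 → extends → [2, 6, 16]
13 → replaces 16 → [2, 6, 13]
10 → replaces 13 → [2, 6, 10]
9 → replaces 10 → [2, 6, 9]
17 → extends → [2, 6, 9, 17]
5 → replaces 6 → [2, 5, 9, 17]
11 → replaces 17 → [2, 5, 9, 11]
7 → replaces 9 → [2, 5, 7, 11]
1 → replaces 2 → [1, 5, 7, 11]
3 → replaces 5 → [1, 3, 7, 11]
15 → extends → [1, 3, 7, 11, 15]
8 → replaces 11 → [1, 3, 7, 8, 15]
14 → replaces 15 → [1, 3, 7, 8, 14]
Five tails, so the longest strictly increasing subsequence has length 5 (e.g. 4, 6, 10, 11, 15).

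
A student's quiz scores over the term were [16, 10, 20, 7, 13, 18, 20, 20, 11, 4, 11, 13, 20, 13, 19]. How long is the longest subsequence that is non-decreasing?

6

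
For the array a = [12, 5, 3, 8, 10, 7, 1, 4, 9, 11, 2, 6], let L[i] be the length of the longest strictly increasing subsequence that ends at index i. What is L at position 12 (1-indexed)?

dp[i] = 1 + max{dp[j] : j<i, a[j]<a[i]} (or 1 if no such j):
i:      1  2  3  4  5  6  7  8  9 10 11 12
a[i]:  12  5  3  8 10  7  1  4  9 11  2  6
dp:     1  1  1  2  3  2  1  2  3  4  2  3
At index 12 the value is 3.

3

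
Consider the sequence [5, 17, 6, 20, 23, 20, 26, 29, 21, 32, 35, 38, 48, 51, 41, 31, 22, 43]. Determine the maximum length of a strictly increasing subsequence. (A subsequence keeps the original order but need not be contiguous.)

11

Track the smallest tail for each achievable length (strict):
5 → extends → [5]
17 → extends → [5, 17]
6 → replaces 17 → [5, 6]
20 → extends → [5, 6, 20]
23 → extends → [5, 6, 20, 23]
20 → already a tail → [5, 6, 20, 23]
26 → extends → [5, 6, 20, 23, 26]
29 → extends → [5, 6, 20, 23, 26, 29]
21 → replaces 23 → [5, 6, 20, 21, 26, 29]
32 → extends → [5, 6, 20, 21, 26, 29, 32]
35 → extends → [5, 6, 20, 21, 26, 29, 32, 35]
38 → extends → [5, 6, 20, 21, 26, 29, 32, 35, 38]
48 → extends → [5, 6, 20, 21, 26, 29, 32, 35, 38, 48]
51 → extends → [5, 6, 20, 21, 26, 29, 32, 35, 38, 48, 51]
41 → replaces 48 → [5, 6, 20, 21, 26, 29, 32, 35, 38, 41, 51]
31 → replaces 32 → [5, 6, 20, 21, 26, 29, 31, 35, 38, 41, 51]
22 → replaces 26 → [5, 6, 20, 21, 22, 29, 31, 35, 38, 41, 51]
43 → replaces 51 → [5, 6, 20, 21, 22, 29, 31, 35, 38, 41, 43]
Eleven tails, so the longest strictly increasing subsequence has length 11 (e.g. 5, 17, 20, 23, 26, 29, 32, 35, 38, 48, 51).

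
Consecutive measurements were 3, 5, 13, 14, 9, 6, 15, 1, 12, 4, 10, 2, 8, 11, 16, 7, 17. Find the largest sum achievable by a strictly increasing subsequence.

Let S[i] be the best sum of a strictly increasing subsequence ending at i:
i:      1  2  3  4  5  6  7  8  9 10 11 12 13 14 15 16 17
a[i]:   3  5 13 14  9  6 15  1 12  4 10  2  8 11 16  7 17
S:      3  8 21 35 17 14 50  1 29  7 27  3 22 38 66 21 83
Maximum is 83 (e.g. 3 + 5 + 13 + 14 + 15 + 16 + 17).

83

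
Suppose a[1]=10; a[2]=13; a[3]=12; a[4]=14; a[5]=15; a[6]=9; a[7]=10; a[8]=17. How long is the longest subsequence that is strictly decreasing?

Let dp[i] be the longest strictly decreasing subsequence ending at i:
i:      1  2  3  4  5  6  7  8
a[i]:  10 13 12 14 15  9 10 17
dp:     1  1  2  1  1  3  3  1
Maximum is 3.

3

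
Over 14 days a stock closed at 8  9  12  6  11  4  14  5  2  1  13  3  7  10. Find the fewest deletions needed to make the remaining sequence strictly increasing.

10

Fewest deletions = n − (longest strictly increasing subsequence).
Patience tails:
8 → extends → [8]
9 → extends → [8, 9]
12 → extends → [8, 9, 12]
6 → replaces 8 → [6, 9, 12]
11 → replaces 12 → [6, 9, 11]
4 → replaces 6 → [4, 9, 11]
14 → extends → [4, 9, 11, 14]
5 → replaces 9 → [4, 5, 11, 14]
2 → replaces 4 → [2, 5, 11, 14]
1 → replaces 2 → [1, 5, 11, 14]
13 → replaces 14 → [1, 5, 11, 13]
3 → replaces 5 → [1, 3, 11, 13]
7 → replaces 11 → [1, 3, 7, 13]
10 → replaces 13 → [1, 3, 7, 10]
Longest strictly increasing subsequence has length 4, so deletions = 14 − 4 = 10.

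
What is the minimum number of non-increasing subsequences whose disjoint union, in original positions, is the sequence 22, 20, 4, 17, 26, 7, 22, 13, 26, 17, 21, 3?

5

Place each on the leftmost legal pile:
22 → new pile 1 (tops now [22])
20 → pile 1 (tops now [20])
4 → pile 1 (tops now [4])
17 → new pile 2 (tops now [4, 17])
26 → new pile 3 (tops now [4, 17, 26])
7 → pile 2 (tops now [4, 7, 26])
22 → pile 3 (tops now [4, 7, 22])
13 → pile 3 (tops now [4, 7, 13])
26 → new pile 4 (tops now [4, 7, 13, 26])
17 → pile 4 (tops now [4, 7, 13, 17])
21 → new pile 5 (tops now [4, 7, 13, 17, 21])
3 → pile 1 (tops now [3, 7, 13, 17, 21])
Five piles.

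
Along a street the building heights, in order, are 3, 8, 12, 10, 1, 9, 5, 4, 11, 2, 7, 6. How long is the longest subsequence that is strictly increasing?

Let dp[i] be the length of the longest such subsequence ending at index i:
i:      1  2  3  4  5  6  7  8  9 10 11 12
a[i]:   3  8 12 10  1  9  5  4 11  2  7  6
dp:     1  2  3  3  1  3  2  2  4  2  3  3
Maximum dp value is 4.

4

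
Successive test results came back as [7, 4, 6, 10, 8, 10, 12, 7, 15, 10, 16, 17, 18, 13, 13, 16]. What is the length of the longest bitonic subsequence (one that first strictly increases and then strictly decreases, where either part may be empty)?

10

inc[i] = longest strictly increasing subsequence ending at i; dec[i] = longest strictly decreasing subsequence starting at i:
i:      1  2  3  4  5  6  7  8  9 10 11 12 13 14 15 16
a[i]:   7  4  6 10  8 10 12  7 15 10 16 17 18 13 13 16
inc:    1  1  2  3  3  4  5  3  6  4  7  8  9  6  6  7
dec:    2  1  1  3  2  2  2  1  2  1  2  2  2  1  1  1
Best peak at i=13 (value 18): inc=9, dec=2, length 9+2−1 = 10.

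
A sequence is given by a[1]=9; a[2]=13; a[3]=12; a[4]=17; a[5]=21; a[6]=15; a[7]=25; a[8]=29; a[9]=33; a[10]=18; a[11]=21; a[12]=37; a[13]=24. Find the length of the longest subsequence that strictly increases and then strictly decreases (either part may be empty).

9

inc[i] = longest strictly increasing subsequence ending at i; dec[i] = longest strictly decreasing subsequence starting at i:
i:      1  2  3  4  5  6  7  8  9 10 11 12 13
a[i]:   9 13 12 17 21 15 25 29 33 18 21 37 24
inc:    1  2  2  3  4  3  5  6  7  4  5  8  6
dec:    1  2  1  2  2  1  2  2  2  1  1  2  1
Best peak at i=12 (value 37): inc=8, dec=2, length 8+2−1 = 9.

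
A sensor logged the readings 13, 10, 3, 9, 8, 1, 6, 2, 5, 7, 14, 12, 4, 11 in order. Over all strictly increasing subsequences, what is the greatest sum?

Let S[i] be the best sum of a strictly increasing subsequence ending at i:
i:      1  2  3  4  5  6  7  8  9 10 11 12 13 14
a[i]:  13 10  3  9  8  1  6  2  5  7 14 12  4 11
S:     13 10  3 12 11  1  9  3  8 16 30 28  7 27
Maximum is 30 (e.g. 3 + 6 + 7 + 14).

30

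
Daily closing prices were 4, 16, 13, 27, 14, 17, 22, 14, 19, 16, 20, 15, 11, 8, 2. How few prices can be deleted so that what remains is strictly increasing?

9

Fewest deletions = n − (longest strictly increasing subsequence).
Patience tails:
4 → extends → [4]
16 → extends → [4, 16]
13 → replaces 16 → [4, 13]
27 → extends → [4, 13, 27]
14 → replaces 27 → [4, 13, 14]
17 → extends → [4, 13, 14, 17]
22 → extends → [4, 13, 14, 17, 22]
14 → already a tail → [4, 13, 14, 17, 22]
19 → replaces 22 → [4, 13, 14, 17, 19]
16 → replaces 17 → [4, 13, 14, 16, 19]
20 → extends → [4, 13, 14, 16, 19, 20]
15 → replaces 16 → [4, 13, 14, 15, 19, 20]
11 → replaces 13 → [4, 11, 14, 15, 19, 20]
8 → replaces 11 → [4, 8, 14, 15, 19, 20]
2 → replaces 4 → [2, 8, 14, 15, 19, 20]
Longest strictly increasing subsequence has length 6, so deletions = 15 − 6 = 9.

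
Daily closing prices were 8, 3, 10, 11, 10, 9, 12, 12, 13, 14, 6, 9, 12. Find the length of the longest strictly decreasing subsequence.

4

Negate each value so 'decreasing' becomes 'increasing', then run patience tails on the negated sequence:
-8 → extends → [-8]
-3 → extends → [-8, -3]
-10 → replaces -8 → [-10, -3]
-11 → replaces -10 → [-11, -3]
-10 → replaces -3 → [-11, -10]
-9 → extends → [-11, -10, -9]
-12 → replaces -11 → [-12, -10, -9]
-12 → already a tail → [-12, -10, -9]
-13 → replaces -12 → [-13, -10, -9]
-14 → replaces -13 → [-14, -10, -9]
-6 → extends → [-14, -10, -9, -6]
-9 → already a tail → [-14, -10, -9, -6]
-12 → replaces -10 → [-14, -12, -9, -6]
Four tails, so the longest strictly decreasing subsequence of the original has length 4.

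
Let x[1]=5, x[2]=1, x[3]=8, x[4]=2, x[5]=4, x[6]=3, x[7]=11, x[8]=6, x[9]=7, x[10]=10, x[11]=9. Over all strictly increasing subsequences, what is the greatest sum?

Let S[i] be the best sum of a strictly increasing subsequence ending at i:
i:      1  2  3  4  5  6  7  8  9 10 11
x[i]:   5  1  8  2  4  3 11  6  7 10  9
S:      5  1 13  3  7  6 24 13 20 30 29
Maximum is 30 (e.g. 1 + 2 + 4 + 6 + 7 + 10).

30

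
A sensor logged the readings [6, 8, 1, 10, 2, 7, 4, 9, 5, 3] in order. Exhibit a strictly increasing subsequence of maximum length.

1, 2, 7, 9

Patience tails give the LIS length; then backtrack through the dp parents:
6 → extends → [6]
8 → extends → [6, 8]
1 → replaces 6 → [1, 8]
10 → extends → [1, 8, 10]
2 → replaces 8 → [1, 2, 10]
7 → replaces 10 → [1, 2, 7]
4 → replaces 7 → [1, 2, 4]
9 → extends → [1, 2, 4, 9]
5 → replaces 9 → [1, 2, 4, 5]
3 → replaces 4 → [1, 2, 3, 5]
Length 4; one witness is 1, 2, 7, 9.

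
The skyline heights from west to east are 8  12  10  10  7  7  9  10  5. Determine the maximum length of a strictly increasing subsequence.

Track the smallest tail for each achievable length (strict):
8 → extends → [8]
12 → extends → [8, 12]
10 → replaces 12 → [8, 10]
10 → already a tail → [8, 10]
7 → replaces 8 → [7, 10]
7 → already a tail → [7, 10]
9 → replaces 10 → [7, 9]
10 → extends → [7, 9, 10]
5 → replaces 7 → [5, 9, 10]
Three tails, so the longest strictly increasing subsequence has length 3 (e.g. 8, 9, 10).

3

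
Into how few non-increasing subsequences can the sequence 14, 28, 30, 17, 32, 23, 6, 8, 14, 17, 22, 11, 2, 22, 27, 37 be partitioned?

Place each on the leftmost legal pile:
14 → new pile 1 (tops now [14])
28 → new pile 2 (tops now [14, 28])
30 → new pile 3 (tops now [14, 28, 30])
17 → pile 2 (tops now [14, 17, 30])
32 → new pile 4 (tops now [14, 17, 30, 32])
23 → pile 3 (tops now [14, 17, 23, 32])
6 → pile 1 (tops now [6, 17, 23, 32])
8 → pile 2 (tops now [6, 8, 23, 32])
14 → pile 3 (tops now [6, 8, 14, 32])
17 → pile 4 (tops now [6, 8, 14, 17])
22 → new pile 5 (tops now [6, 8, 14, 17, 22])
11 → pile 3 (tops now [6, 8, 11, 17, 22])
2 → pile 1 (tops now [2, 8, 11, 17, 22])
22 → pile 5 (tops now [2, 8, 11, 17, 22])
27 → new pile 6 (tops now [2, 8, 11, 17, 22, 27])
37 → new pile 7 (tops now [2, 8, 11, 17, 22, 27, 37])
Seven piles.

7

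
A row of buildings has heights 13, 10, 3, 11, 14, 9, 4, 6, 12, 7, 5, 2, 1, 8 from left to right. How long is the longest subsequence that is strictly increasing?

Let dp[i] be the length of the longest such subsequence ending at index i:
i:      1  2  3  4  5  6  7  8  9 10 11 12 13 14
a[i]:  13 10  3 11 14  9  4  6 12  7  5  2  1  8
dp:     1  1  1  2  3  2  2  3  4  4  3  1  1  5
Maximum dp value is 5.

5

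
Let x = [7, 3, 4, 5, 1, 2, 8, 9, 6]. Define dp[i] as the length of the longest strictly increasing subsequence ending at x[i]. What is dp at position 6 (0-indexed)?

4

dp[i] = 1 + max{dp[j] : j<i, x[j]<x[i]} (or 1 if no such j):
i:     0 1 2 3 4 5 6 7 8
x[i]:  7 3 4 5 1 2 8 9 6
dp:    1 1 2 3 1 2 4 5 4
At index 6 the value is 4.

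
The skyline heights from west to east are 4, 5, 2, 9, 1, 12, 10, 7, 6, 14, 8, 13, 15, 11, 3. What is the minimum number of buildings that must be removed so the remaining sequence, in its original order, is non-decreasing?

9

Fewest deletions = n − (longest non-decreasing subsequence).
Patience tails:
4 → extends → [4]
5 → extends → [4, 5]
2 → replaces 4 → [2, 5]
9 → extends → [2, 5, 9]
1 → replaces 2 → [1, 5, 9]
12 → extends → [1, 5, 9, 12]
10 → replaces 12 → [1, 5, 9, 10]
7 → replaces 9 → [1, 5, 7, 10]
6 → replaces 7 → [1, 5, 6, 10]
14 → extends → [1, 5, 6, 10, 14]
8 → replaces 10 → [1, 5, 6, 8, 14]
13 → replaces 14 → [1, 5, 6, 8, 13]
15 → extends → [1, 5, 6, 8, 13, 15]
11 → replaces 13 → [1, 5, 6, 8, 11, 15]
3 → replaces 5 → [1, 3, 6, 8, 11, 15]
Longest non-decreasing subsequence has length 6, so deletions = 15 − 6 = 9.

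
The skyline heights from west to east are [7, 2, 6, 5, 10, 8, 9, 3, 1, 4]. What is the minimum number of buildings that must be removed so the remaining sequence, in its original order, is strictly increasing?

6

Fewest deletions = n − (longest strictly increasing subsequence).
i:      1  2  3  4  5  6  7  8  9 10
a[i]:   7  2  6  5 10  8  9  3  1  4
dp:     1  1  2  2  3  3  4  2  1  3
max dp = 4, so deletions = 10 − 4 = 6.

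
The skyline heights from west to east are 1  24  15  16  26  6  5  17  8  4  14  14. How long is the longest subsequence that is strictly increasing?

Let dp[i] be the length of the longest such subsequence ending at index i:
i:      1  2  3  4  5  6  7  8  9 10 11 12
a[i]:   1 24 15 16 26  6  5 17  8  4 14 14
dp:     1  2  2  3  4  2  2  4  3  2  4  4
Maximum dp value is 4.

4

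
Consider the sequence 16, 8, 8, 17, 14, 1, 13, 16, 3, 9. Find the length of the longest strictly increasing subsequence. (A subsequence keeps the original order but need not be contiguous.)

3

Track the smallest tail for each achievable length (strict):
16 → extends → [16]
8 → replaces 16 → [8]
8 → already a tail → [8]
17 → extends → [8, 17]
14 → replaces 17 → [8, 14]
1 → replaces 8 → [1, 14]
13 → replaces 14 → [1, 13]
16 → extends → [1, 13, 16]
3 → replaces 13 → [1, 3, 16]
9 → replaces 16 → [1, 3, 9]
Three tails, so the longest strictly increasing subsequence has length 3 (e.g. 8, 14, 16).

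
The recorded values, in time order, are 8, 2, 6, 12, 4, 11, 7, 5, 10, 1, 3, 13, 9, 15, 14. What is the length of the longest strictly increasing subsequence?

6

Track the smallest tail for each achievable length (strict):
8 → extends → [8]
2 → replaces 8 → [2]
6 → extends → [2, 6]
12 → extends → [2, 6, 12]
4 → replaces 6 → [2, 4, 12]
11 → replaces 12 → [2, 4, 11]
7 → replaces 11 → [2, 4, 7]
5 → replaces 7 → [2, 4, 5]
10 → extends → [2, 4, 5, 10]
1 → replaces 2 → [1, 4, 5, 10]
3 → replaces 4 → [1, 3, 5, 10]
13 → extends → [1, 3, 5, 10, 13]
9 → replaces 10 → [1, 3, 5, 9, 13]
15 → extends → [1, 3, 5, 9, 13, 15]
14 → replaces 15 → [1, 3, 5, 9, 13, 14]
Six tails, so the longest strictly increasing subsequence has length 6 (e.g. 2, 6, 7, 10, 13, 15).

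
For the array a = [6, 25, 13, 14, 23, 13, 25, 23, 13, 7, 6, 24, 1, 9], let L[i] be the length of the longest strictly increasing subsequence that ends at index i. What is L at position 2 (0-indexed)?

2

dp[i] = 1 + max{dp[j] : j<i, a[j]<a[i]} (or 1 if no such j):
i:      0  1  2  3  4  5  6  7  8  9 10 11 12 13
a[i]:   6 25 13 14 23 13 25 23 13  7  6 24  1  9
dp:     1  2  2  3  4  2  5  4  2  2  1  5  1  3
At index 2 the value is 2.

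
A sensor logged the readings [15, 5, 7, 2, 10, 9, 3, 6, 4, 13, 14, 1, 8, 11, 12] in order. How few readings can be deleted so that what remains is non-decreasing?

Fewest deletions = n − (longest non-decreasing subsequence).
Patience tails:
15 → extends → [15]
5 → replaces 15 → [5]
7 → extends → [5, 7]
2 → replaces 5 → [2, 7]
10 → extends → [2, 7, 10]
9 → replaces 10 → [2, 7, 9]
3 → replaces 7 → [2, 3, 9]
6 → replaces 9 → [2, 3, 6]
4 → replaces 6 → [2, 3, 4]
13 → extends → [2, 3, 4, 13]
14 → extends → [2, 3, 4, 13, 14]
1 → replaces 2 → [1, 3, 4, 13, 14]
8 → replaces 13 → [1, 3, 4, 8, 14]
11 → replaces 14 → [1, 3, 4, 8, 11]
12 → extends → [1, 3, 4, 8, 11, 12]
Longest non-decreasing subsequence has length 6, so deletions = 15 − 6 = 9.

9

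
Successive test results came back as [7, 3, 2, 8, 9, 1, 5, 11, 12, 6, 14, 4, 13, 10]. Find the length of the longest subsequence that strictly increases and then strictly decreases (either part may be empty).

8

inc[i] = longest strictly increasing subsequence ending at i; dec[i] = longest strictly decreasing subsequence starting at i:
i:      1  2  3  4  5  6  7  8  9 10 11 12 13 14
a[i]:   7  3  2  8  9  1  5 11 12  6 14  4 13 10
inc:    1  1  1  2  3  1  2  4  5  3  6  2  6  4
dec:    4  3  2  3  3  1  2  3  3  2  3  1  2  1
Best peak at i=11 (value 14): inc=6, dec=3, length 6+3−1 = 8.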